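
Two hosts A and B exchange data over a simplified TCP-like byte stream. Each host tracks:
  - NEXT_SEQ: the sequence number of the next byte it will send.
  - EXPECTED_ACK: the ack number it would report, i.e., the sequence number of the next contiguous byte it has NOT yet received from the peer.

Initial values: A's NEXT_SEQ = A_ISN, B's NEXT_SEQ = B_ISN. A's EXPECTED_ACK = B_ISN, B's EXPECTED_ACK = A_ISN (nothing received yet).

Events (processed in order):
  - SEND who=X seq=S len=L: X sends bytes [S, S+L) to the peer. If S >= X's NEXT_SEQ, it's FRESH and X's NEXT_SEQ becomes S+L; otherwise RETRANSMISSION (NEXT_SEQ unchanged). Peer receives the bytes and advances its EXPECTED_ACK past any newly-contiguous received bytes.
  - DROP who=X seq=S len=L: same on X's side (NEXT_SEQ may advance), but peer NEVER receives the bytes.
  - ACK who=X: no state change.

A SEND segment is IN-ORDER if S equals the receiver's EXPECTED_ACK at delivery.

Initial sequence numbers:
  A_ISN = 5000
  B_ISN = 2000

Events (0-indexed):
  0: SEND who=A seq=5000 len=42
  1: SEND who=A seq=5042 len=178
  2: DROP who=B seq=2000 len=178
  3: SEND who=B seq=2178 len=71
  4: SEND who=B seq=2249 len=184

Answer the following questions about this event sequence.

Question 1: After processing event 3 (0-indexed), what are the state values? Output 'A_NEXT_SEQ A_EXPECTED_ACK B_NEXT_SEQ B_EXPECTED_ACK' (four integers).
After event 0: A_seq=5042 A_ack=2000 B_seq=2000 B_ack=5042
After event 1: A_seq=5220 A_ack=2000 B_seq=2000 B_ack=5220
After event 2: A_seq=5220 A_ack=2000 B_seq=2178 B_ack=5220
After event 3: A_seq=5220 A_ack=2000 B_seq=2249 B_ack=5220

5220 2000 2249 5220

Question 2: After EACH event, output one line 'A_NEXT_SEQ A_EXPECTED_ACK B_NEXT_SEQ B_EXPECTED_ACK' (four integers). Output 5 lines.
5042 2000 2000 5042
5220 2000 2000 5220
5220 2000 2178 5220
5220 2000 2249 5220
5220 2000 2433 5220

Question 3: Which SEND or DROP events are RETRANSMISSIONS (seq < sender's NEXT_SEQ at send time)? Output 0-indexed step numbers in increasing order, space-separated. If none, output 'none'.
Answer: none

Derivation:
Step 0: SEND seq=5000 -> fresh
Step 1: SEND seq=5042 -> fresh
Step 2: DROP seq=2000 -> fresh
Step 3: SEND seq=2178 -> fresh
Step 4: SEND seq=2249 -> fresh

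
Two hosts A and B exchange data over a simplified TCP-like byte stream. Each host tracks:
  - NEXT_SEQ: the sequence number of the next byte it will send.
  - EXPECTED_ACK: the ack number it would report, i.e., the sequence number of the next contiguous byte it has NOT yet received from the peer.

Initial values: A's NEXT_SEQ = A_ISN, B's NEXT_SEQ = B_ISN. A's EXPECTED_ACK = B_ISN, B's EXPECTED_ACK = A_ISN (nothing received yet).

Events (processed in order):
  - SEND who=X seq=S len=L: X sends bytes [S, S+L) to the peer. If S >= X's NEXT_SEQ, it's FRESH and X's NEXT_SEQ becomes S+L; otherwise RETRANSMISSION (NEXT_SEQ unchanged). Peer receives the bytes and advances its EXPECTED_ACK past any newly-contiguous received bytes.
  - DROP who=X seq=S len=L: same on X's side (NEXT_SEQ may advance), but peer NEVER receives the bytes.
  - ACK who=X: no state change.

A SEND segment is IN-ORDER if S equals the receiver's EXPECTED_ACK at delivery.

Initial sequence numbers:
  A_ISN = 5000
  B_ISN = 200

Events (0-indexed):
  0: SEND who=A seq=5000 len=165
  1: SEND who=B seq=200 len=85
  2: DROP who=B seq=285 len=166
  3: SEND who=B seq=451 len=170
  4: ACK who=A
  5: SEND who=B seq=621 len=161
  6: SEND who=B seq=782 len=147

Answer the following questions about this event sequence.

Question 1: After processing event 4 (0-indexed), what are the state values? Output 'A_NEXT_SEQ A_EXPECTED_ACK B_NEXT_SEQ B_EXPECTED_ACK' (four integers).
After event 0: A_seq=5165 A_ack=200 B_seq=200 B_ack=5165
After event 1: A_seq=5165 A_ack=285 B_seq=285 B_ack=5165
After event 2: A_seq=5165 A_ack=285 B_seq=451 B_ack=5165
After event 3: A_seq=5165 A_ack=285 B_seq=621 B_ack=5165
After event 4: A_seq=5165 A_ack=285 B_seq=621 B_ack=5165

5165 285 621 5165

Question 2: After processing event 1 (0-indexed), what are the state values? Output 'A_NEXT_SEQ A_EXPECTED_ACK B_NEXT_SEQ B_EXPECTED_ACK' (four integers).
After event 0: A_seq=5165 A_ack=200 B_seq=200 B_ack=5165
After event 1: A_seq=5165 A_ack=285 B_seq=285 B_ack=5165

5165 285 285 5165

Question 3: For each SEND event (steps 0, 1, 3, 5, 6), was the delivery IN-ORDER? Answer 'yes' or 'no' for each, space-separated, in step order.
Answer: yes yes no no no

Derivation:
Step 0: SEND seq=5000 -> in-order
Step 1: SEND seq=200 -> in-order
Step 3: SEND seq=451 -> out-of-order
Step 5: SEND seq=621 -> out-of-order
Step 6: SEND seq=782 -> out-of-order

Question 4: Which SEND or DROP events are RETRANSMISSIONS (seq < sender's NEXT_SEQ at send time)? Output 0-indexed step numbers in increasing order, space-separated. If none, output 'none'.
Step 0: SEND seq=5000 -> fresh
Step 1: SEND seq=200 -> fresh
Step 2: DROP seq=285 -> fresh
Step 3: SEND seq=451 -> fresh
Step 5: SEND seq=621 -> fresh
Step 6: SEND seq=782 -> fresh

Answer: none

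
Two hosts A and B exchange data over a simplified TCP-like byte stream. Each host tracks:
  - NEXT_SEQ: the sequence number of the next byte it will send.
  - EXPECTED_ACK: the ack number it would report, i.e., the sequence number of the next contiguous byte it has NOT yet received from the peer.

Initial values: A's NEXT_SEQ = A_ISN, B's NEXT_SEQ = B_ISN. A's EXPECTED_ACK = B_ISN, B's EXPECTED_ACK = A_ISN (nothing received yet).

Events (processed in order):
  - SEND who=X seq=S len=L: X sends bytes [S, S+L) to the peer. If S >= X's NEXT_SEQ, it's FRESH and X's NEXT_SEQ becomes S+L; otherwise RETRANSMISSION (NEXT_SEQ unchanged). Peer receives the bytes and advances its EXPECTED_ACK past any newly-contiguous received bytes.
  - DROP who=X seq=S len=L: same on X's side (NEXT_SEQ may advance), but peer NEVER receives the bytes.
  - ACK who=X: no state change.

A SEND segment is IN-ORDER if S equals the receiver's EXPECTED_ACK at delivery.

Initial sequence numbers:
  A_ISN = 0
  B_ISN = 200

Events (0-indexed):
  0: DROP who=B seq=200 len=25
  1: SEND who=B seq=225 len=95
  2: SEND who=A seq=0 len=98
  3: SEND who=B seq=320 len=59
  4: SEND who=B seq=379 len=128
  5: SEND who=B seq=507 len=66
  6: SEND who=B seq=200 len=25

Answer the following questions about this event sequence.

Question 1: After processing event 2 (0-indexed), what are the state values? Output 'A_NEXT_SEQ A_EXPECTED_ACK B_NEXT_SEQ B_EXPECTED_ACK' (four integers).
After event 0: A_seq=0 A_ack=200 B_seq=225 B_ack=0
After event 1: A_seq=0 A_ack=200 B_seq=320 B_ack=0
After event 2: A_seq=98 A_ack=200 B_seq=320 B_ack=98

98 200 320 98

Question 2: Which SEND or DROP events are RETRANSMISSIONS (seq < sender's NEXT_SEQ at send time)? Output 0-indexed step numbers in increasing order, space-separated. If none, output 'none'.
Answer: 6

Derivation:
Step 0: DROP seq=200 -> fresh
Step 1: SEND seq=225 -> fresh
Step 2: SEND seq=0 -> fresh
Step 3: SEND seq=320 -> fresh
Step 4: SEND seq=379 -> fresh
Step 5: SEND seq=507 -> fresh
Step 6: SEND seq=200 -> retransmit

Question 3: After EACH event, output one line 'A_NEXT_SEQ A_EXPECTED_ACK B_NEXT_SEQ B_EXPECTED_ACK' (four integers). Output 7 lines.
0 200 225 0
0 200 320 0
98 200 320 98
98 200 379 98
98 200 507 98
98 200 573 98
98 573 573 98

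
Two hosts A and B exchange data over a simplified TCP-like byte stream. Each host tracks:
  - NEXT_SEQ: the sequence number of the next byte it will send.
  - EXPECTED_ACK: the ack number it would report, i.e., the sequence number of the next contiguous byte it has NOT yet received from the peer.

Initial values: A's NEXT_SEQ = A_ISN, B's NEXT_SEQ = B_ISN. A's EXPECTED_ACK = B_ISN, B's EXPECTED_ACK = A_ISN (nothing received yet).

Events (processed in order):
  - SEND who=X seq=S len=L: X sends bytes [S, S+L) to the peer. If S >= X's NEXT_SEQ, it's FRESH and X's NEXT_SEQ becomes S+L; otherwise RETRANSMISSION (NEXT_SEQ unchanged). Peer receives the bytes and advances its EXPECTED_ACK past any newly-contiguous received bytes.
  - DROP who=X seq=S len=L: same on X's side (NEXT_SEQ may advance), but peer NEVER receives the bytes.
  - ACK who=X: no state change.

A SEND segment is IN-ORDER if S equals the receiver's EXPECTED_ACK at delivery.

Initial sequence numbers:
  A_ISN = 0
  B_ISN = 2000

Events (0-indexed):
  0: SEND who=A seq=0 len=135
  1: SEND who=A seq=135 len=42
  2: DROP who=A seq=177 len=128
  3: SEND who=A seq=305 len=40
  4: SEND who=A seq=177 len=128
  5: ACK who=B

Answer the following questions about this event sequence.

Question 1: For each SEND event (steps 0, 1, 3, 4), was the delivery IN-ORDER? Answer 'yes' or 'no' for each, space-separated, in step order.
Answer: yes yes no yes

Derivation:
Step 0: SEND seq=0 -> in-order
Step 1: SEND seq=135 -> in-order
Step 3: SEND seq=305 -> out-of-order
Step 4: SEND seq=177 -> in-order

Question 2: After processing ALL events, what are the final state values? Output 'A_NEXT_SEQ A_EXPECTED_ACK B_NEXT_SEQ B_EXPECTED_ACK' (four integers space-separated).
Answer: 345 2000 2000 345

Derivation:
After event 0: A_seq=135 A_ack=2000 B_seq=2000 B_ack=135
After event 1: A_seq=177 A_ack=2000 B_seq=2000 B_ack=177
After event 2: A_seq=305 A_ack=2000 B_seq=2000 B_ack=177
After event 3: A_seq=345 A_ack=2000 B_seq=2000 B_ack=177
After event 4: A_seq=345 A_ack=2000 B_seq=2000 B_ack=345
After event 5: A_seq=345 A_ack=2000 B_seq=2000 B_ack=345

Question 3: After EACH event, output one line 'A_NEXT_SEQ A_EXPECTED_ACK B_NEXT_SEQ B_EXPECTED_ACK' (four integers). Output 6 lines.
135 2000 2000 135
177 2000 2000 177
305 2000 2000 177
345 2000 2000 177
345 2000 2000 345
345 2000 2000 345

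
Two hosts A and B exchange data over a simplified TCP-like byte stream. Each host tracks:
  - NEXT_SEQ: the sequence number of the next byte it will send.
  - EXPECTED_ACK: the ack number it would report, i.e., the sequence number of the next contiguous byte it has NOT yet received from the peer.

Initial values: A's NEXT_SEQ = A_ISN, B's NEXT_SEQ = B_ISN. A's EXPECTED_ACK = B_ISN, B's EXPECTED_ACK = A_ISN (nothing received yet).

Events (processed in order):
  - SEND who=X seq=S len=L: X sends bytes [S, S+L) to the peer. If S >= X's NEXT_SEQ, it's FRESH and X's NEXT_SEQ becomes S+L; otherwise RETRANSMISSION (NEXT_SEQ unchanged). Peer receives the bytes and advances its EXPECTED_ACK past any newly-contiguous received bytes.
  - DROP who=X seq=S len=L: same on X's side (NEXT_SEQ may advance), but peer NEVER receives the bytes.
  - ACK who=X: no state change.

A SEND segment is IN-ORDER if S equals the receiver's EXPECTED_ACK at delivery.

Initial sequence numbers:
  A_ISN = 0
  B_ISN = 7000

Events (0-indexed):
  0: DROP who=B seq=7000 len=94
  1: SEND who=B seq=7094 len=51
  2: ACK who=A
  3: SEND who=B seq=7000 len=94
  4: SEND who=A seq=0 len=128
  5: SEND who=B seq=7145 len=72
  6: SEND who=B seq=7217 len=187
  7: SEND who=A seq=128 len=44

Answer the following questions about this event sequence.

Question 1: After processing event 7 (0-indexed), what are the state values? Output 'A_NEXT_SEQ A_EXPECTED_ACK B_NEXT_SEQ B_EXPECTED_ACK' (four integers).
After event 0: A_seq=0 A_ack=7000 B_seq=7094 B_ack=0
After event 1: A_seq=0 A_ack=7000 B_seq=7145 B_ack=0
After event 2: A_seq=0 A_ack=7000 B_seq=7145 B_ack=0
After event 3: A_seq=0 A_ack=7145 B_seq=7145 B_ack=0
After event 4: A_seq=128 A_ack=7145 B_seq=7145 B_ack=128
After event 5: A_seq=128 A_ack=7217 B_seq=7217 B_ack=128
After event 6: A_seq=128 A_ack=7404 B_seq=7404 B_ack=128
After event 7: A_seq=172 A_ack=7404 B_seq=7404 B_ack=172

172 7404 7404 172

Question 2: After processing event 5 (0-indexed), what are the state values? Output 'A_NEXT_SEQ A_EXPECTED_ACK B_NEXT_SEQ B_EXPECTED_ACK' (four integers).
After event 0: A_seq=0 A_ack=7000 B_seq=7094 B_ack=0
After event 1: A_seq=0 A_ack=7000 B_seq=7145 B_ack=0
After event 2: A_seq=0 A_ack=7000 B_seq=7145 B_ack=0
After event 3: A_seq=0 A_ack=7145 B_seq=7145 B_ack=0
After event 4: A_seq=128 A_ack=7145 B_seq=7145 B_ack=128
After event 5: A_seq=128 A_ack=7217 B_seq=7217 B_ack=128

128 7217 7217 128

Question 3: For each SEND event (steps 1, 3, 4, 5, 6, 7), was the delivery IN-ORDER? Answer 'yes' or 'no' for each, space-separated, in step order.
Answer: no yes yes yes yes yes

Derivation:
Step 1: SEND seq=7094 -> out-of-order
Step 3: SEND seq=7000 -> in-order
Step 4: SEND seq=0 -> in-order
Step 5: SEND seq=7145 -> in-order
Step 6: SEND seq=7217 -> in-order
Step 7: SEND seq=128 -> in-order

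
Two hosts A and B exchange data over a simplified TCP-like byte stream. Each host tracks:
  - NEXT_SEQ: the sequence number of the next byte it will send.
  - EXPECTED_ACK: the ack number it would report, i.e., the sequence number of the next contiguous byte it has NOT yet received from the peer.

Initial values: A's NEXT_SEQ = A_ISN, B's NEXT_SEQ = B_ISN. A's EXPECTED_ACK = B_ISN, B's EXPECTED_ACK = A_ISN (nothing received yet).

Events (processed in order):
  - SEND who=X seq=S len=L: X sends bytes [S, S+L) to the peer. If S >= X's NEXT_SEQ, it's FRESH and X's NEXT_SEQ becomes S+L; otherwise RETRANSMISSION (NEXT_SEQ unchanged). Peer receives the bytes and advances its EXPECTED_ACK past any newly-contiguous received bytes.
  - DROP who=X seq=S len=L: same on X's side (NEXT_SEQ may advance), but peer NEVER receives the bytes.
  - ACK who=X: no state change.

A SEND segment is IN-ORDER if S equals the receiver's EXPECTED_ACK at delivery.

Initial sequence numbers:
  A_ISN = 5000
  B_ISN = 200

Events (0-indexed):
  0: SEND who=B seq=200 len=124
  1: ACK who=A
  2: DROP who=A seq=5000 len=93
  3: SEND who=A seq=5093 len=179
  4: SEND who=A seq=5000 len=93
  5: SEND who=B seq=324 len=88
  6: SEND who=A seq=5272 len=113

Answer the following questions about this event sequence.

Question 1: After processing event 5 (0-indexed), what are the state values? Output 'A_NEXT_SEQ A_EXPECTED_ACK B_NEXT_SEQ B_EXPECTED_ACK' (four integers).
After event 0: A_seq=5000 A_ack=324 B_seq=324 B_ack=5000
After event 1: A_seq=5000 A_ack=324 B_seq=324 B_ack=5000
After event 2: A_seq=5093 A_ack=324 B_seq=324 B_ack=5000
After event 3: A_seq=5272 A_ack=324 B_seq=324 B_ack=5000
After event 4: A_seq=5272 A_ack=324 B_seq=324 B_ack=5272
After event 5: A_seq=5272 A_ack=412 B_seq=412 B_ack=5272

5272 412 412 5272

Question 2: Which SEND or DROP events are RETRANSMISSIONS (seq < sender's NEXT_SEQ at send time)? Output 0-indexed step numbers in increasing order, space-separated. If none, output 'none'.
Step 0: SEND seq=200 -> fresh
Step 2: DROP seq=5000 -> fresh
Step 3: SEND seq=5093 -> fresh
Step 4: SEND seq=5000 -> retransmit
Step 5: SEND seq=324 -> fresh
Step 6: SEND seq=5272 -> fresh

Answer: 4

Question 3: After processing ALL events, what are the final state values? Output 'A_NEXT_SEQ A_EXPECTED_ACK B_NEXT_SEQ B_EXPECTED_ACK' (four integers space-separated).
Answer: 5385 412 412 5385

Derivation:
After event 0: A_seq=5000 A_ack=324 B_seq=324 B_ack=5000
After event 1: A_seq=5000 A_ack=324 B_seq=324 B_ack=5000
After event 2: A_seq=5093 A_ack=324 B_seq=324 B_ack=5000
After event 3: A_seq=5272 A_ack=324 B_seq=324 B_ack=5000
After event 4: A_seq=5272 A_ack=324 B_seq=324 B_ack=5272
After event 5: A_seq=5272 A_ack=412 B_seq=412 B_ack=5272
After event 6: A_seq=5385 A_ack=412 B_seq=412 B_ack=5385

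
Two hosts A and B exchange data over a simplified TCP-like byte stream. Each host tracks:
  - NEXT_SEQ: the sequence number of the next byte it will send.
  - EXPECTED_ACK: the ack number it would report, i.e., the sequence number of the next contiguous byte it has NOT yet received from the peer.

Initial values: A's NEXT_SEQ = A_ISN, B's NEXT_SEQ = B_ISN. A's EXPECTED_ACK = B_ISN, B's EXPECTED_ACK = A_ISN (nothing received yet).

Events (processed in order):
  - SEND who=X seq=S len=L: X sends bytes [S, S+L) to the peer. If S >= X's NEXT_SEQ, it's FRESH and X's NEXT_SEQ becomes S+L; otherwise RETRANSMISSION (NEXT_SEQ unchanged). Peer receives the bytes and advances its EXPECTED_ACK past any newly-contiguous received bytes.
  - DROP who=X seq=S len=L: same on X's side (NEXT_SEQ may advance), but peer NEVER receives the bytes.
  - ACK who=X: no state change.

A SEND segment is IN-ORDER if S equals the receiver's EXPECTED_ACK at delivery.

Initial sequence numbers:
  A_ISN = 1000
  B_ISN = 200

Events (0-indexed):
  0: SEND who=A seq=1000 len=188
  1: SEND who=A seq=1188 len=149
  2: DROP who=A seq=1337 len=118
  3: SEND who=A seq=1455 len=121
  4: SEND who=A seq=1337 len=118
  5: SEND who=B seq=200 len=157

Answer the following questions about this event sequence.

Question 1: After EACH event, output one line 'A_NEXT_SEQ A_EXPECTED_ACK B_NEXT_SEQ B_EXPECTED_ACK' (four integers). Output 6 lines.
1188 200 200 1188
1337 200 200 1337
1455 200 200 1337
1576 200 200 1337
1576 200 200 1576
1576 357 357 1576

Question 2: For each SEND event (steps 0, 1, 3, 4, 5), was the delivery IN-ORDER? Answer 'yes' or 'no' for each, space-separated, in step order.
Answer: yes yes no yes yes

Derivation:
Step 0: SEND seq=1000 -> in-order
Step 1: SEND seq=1188 -> in-order
Step 3: SEND seq=1455 -> out-of-order
Step 4: SEND seq=1337 -> in-order
Step 5: SEND seq=200 -> in-order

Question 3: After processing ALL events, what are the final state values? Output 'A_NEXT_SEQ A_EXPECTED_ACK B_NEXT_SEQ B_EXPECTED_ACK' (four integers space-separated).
Answer: 1576 357 357 1576

Derivation:
After event 0: A_seq=1188 A_ack=200 B_seq=200 B_ack=1188
After event 1: A_seq=1337 A_ack=200 B_seq=200 B_ack=1337
After event 2: A_seq=1455 A_ack=200 B_seq=200 B_ack=1337
After event 3: A_seq=1576 A_ack=200 B_seq=200 B_ack=1337
After event 4: A_seq=1576 A_ack=200 B_seq=200 B_ack=1576
After event 5: A_seq=1576 A_ack=357 B_seq=357 B_ack=1576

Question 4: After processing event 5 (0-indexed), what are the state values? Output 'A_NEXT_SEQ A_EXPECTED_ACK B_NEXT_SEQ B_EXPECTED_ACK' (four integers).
After event 0: A_seq=1188 A_ack=200 B_seq=200 B_ack=1188
After event 1: A_seq=1337 A_ack=200 B_seq=200 B_ack=1337
After event 2: A_seq=1455 A_ack=200 B_seq=200 B_ack=1337
After event 3: A_seq=1576 A_ack=200 B_seq=200 B_ack=1337
After event 4: A_seq=1576 A_ack=200 B_seq=200 B_ack=1576
After event 5: A_seq=1576 A_ack=357 B_seq=357 B_ack=1576

1576 357 357 1576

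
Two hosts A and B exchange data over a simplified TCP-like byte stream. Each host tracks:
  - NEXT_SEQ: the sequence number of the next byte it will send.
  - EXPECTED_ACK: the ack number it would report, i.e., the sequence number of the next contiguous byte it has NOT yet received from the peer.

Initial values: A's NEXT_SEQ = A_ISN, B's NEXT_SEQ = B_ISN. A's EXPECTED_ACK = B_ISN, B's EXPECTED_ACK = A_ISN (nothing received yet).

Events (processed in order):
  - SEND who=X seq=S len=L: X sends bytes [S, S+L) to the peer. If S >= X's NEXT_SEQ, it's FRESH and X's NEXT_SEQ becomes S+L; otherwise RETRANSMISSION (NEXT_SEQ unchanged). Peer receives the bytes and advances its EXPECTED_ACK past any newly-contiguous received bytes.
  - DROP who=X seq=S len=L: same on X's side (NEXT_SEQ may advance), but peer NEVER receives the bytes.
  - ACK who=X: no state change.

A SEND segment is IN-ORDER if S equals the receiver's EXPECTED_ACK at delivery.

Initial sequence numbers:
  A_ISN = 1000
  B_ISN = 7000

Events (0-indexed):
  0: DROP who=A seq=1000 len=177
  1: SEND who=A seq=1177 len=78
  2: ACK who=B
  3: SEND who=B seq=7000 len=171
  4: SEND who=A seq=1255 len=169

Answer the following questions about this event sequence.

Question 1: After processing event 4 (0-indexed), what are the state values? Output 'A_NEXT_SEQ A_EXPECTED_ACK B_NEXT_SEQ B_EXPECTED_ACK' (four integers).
After event 0: A_seq=1177 A_ack=7000 B_seq=7000 B_ack=1000
After event 1: A_seq=1255 A_ack=7000 B_seq=7000 B_ack=1000
After event 2: A_seq=1255 A_ack=7000 B_seq=7000 B_ack=1000
After event 3: A_seq=1255 A_ack=7171 B_seq=7171 B_ack=1000
After event 4: A_seq=1424 A_ack=7171 B_seq=7171 B_ack=1000

1424 7171 7171 1000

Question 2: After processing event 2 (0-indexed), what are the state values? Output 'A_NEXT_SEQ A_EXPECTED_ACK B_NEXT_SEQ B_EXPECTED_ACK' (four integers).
After event 0: A_seq=1177 A_ack=7000 B_seq=7000 B_ack=1000
After event 1: A_seq=1255 A_ack=7000 B_seq=7000 B_ack=1000
After event 2: A_seq=1255 A_ack=7000 B_seq=7000 B_ack=1000

1255 7000 7000 1000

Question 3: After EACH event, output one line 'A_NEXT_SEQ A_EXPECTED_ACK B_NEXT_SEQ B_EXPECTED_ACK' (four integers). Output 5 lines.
1177 7000 7000 1000
1255 7000 7000 1000
1255 7000 7000 1000
1255 7171 7171 1000
1424 7171 7171 1000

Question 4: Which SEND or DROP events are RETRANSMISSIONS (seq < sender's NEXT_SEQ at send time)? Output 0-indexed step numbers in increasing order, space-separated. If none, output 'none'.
Answer: none

Derivation:
Step 0: DROP seq=1000 -> fresh
Step 1: SEND seq=1177 -> fresh
Step 3: SEND seq=7000 -> fresh
Step 4: SEND seq=1255 -> fresh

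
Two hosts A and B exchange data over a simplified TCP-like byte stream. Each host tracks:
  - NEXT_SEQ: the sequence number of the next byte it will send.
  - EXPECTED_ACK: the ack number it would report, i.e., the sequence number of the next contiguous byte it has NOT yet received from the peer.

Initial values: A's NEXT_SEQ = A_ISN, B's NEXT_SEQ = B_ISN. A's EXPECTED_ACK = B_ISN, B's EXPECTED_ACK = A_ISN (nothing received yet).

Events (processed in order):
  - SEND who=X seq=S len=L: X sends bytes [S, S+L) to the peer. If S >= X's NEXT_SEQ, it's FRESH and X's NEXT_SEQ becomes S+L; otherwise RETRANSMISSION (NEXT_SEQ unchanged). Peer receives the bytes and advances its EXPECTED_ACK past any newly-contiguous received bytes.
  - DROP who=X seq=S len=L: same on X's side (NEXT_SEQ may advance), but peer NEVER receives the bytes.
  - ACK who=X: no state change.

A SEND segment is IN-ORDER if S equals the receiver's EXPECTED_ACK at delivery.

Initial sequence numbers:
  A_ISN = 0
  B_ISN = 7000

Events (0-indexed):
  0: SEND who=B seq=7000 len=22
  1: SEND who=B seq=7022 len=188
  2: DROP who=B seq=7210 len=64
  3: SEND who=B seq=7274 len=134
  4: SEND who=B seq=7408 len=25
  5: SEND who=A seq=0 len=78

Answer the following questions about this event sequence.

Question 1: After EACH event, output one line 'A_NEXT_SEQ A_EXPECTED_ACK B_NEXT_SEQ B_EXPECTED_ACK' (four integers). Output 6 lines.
0 7022 7022 0
0 7210 7210 0
0 7210 7274 0
0 7210 7408 0
0 7210 7433 0
78 7210 7433 78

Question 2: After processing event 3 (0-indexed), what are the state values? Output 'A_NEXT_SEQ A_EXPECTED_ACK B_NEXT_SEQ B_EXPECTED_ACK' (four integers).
After event 0: A_seq=0 A_ack=7022 B_seq=7022 B_ack=0
After event 1: A_seq=0 A_ack=7210 B_seq=7210 B_ack=0
After event 2: A_seq=0 A_ack=7210 B_seq=7274 B_ack=0
After event 3: A_seq=0 A_ack=7210 B_seq=7408 B_ack=0

0 7210 7408 0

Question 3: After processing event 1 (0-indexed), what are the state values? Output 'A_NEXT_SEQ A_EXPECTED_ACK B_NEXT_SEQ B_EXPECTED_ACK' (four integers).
After event 0: A_seq=0 A_ack=7022 B_seq=7022 B_ack=0
After event 1: A_seq=0 A_ack=7210 B_seq=7210 B_ack=0

0 7210 7210 0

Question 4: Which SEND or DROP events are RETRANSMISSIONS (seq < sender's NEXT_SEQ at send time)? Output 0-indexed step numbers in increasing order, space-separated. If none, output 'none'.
Step 0: SEND seq=7000 -> fresh
Step 1: SEND seq=7022 -> fresh
Step 2: DROP seq=7210 -> fresh
Step 3: SEND seq=7274 -> fresh
Step 4: SEND seq=7408 -> fresh
Step 5: SEND seq=0 -> fresh

Answer: none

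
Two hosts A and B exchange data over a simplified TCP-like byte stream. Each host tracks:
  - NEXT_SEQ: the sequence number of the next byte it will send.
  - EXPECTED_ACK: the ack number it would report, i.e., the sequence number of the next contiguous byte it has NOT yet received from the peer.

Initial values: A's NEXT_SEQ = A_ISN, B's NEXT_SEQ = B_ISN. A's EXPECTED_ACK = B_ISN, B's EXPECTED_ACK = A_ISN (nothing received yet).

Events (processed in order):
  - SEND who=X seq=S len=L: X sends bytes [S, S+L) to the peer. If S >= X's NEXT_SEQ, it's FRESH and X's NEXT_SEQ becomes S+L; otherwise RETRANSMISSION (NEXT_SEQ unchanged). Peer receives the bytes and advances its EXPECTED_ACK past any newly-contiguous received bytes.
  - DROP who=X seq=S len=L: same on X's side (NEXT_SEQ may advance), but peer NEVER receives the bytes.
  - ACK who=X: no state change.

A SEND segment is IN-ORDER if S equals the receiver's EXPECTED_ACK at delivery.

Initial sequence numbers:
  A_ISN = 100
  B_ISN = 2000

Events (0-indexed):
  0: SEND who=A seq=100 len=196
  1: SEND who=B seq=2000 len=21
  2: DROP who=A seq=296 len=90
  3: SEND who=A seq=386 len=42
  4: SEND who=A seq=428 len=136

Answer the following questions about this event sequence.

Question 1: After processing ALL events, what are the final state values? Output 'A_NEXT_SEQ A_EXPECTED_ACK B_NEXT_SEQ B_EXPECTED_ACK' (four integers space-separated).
After event 0: A_seq=296 A_ack=2000 B_seq=2000 B_ack=296
After event 1: A_seq=296 A_ack=2021 B_seq=2021 B_ack=296
After event 2: A_seq=386 A_ack=2021 B_seq=2021 B_ack=296
After event 3: A_seq=428 A_ack=2021 B_seq=2021 B_ack=296
After event 4: A_seq=564 A_ack=2021 B_seq=2021 B_ack=296

Answer: 564 2021 2021 296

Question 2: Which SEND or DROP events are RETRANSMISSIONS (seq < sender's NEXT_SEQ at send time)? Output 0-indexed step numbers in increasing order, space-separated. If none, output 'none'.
Answer: none

Derivation:
Step 0: SEND seq=100 -> fresh
Step 1: SEND seq=2000 -> fresh
Step 2: DROP seq=296 -> fresh
Step 3: SEND seq=386 -> fresh
Step 4: SEND seq=428 -> fresh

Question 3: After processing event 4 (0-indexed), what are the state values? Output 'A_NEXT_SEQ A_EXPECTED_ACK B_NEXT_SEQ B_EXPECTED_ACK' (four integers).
After event 0: A_seq=296 A_ack=2000 B_seq=2000 B_ack=296
After event 1: A_seq=296 A_ack=2021 B_seq=2021 B_ack=296
After event 2: A_seq=386 A_ack=2021 B_seq=2021 B_ack=296
After event 3: A_seq=428 A_ack=2021 B_seq=2021 B_ack=296
After event 4: A_seq=564 A_ack=2021 B_seq=2021 B_ack=296

564 2021 2021 296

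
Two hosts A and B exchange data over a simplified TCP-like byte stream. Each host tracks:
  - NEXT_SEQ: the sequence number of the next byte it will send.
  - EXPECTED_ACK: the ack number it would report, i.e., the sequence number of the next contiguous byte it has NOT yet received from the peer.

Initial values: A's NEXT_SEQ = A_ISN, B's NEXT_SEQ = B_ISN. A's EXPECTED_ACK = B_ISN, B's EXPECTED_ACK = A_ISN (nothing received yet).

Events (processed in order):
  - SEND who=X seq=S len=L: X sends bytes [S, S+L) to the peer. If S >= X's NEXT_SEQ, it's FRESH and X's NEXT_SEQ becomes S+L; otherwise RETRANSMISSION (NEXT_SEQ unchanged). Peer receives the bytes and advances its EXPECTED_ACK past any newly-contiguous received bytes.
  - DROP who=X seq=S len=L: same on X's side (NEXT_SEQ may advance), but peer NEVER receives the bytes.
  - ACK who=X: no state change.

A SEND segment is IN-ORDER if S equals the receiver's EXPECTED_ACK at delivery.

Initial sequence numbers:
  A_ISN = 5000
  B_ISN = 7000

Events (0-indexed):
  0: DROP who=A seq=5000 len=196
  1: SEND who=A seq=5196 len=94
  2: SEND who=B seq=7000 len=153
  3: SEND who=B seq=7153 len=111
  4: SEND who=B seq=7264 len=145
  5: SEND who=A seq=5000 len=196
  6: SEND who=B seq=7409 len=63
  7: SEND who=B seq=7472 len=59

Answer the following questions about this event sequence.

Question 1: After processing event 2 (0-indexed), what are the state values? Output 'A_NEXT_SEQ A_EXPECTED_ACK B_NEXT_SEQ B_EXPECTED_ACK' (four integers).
After event 0: A_seq=5196 A_ack=7000 B_seq=7000 B_ack=5000
After event 1: A_seq=5290 A_ack=7000 B_seq=7000 B_ack=5000
After event 2: A_seq=5290 A_ack=7153 B_seq=7153 B_ack=5000

5290 7153 7153 5000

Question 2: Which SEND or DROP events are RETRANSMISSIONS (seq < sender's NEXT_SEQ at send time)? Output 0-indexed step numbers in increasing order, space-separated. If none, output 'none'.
Step 0: DROP seq=5000 -> fresh
Step 1: SEND seq=5196 -> fresh
Step 2: SEND seq=7000 -> fresh
Step 3: SEND seq=7153 -> fresh
Step 4: SEND seq=7264 -> fresh
Step 5: SEND seq=5000 -> retransmit
Step 6: SEND seq=7409 -> fresh
Step 7: SEND seq=7472 -> fresh

Answer: 5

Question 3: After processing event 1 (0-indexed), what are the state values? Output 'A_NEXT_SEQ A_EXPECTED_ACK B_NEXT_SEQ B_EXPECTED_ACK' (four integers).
After event 0: A_seq=5196 A_ack=7000 B_seq=7000 B_ack=5000
After event 1: A_seq=5290 A_ack=7000 B_seq=7000 B_ack=5000

5290 7000 7000 5000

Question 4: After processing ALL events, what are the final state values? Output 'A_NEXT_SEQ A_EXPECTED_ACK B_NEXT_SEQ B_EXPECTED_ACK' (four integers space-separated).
Answer: 5290 7531 7531 5290

Derivation:
After event 0: A_seq=5196 A_ack=7000 B_seq=7000 B_ack=5000
After event 1: A_seq=5290 A_ack=7000 B_seq=7000 B_ack=5000
After event 2: A_seq=5290 A_ack=7153 B_seq=7153 B_ack=5000
After event 3: A_seq=5290 A_ack=7264 B_seq=7264 B_ack=5000
After event 4: A_seq=5290 A_ack=7409 B_seq=7409 B_ack=5000
After event 5: A_seq=5290 A_ack=7409 B_seq=7409 B_ack=5290
After event 6: A_seq=5290 A_ack=7472 B_seq=7472 B_ack=5290
After event 7: A_seq=5290 A_ack=7531 B_seq=7531 B_ack=5290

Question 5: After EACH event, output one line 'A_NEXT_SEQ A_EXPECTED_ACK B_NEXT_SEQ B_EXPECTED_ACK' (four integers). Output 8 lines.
5196 7000 7000 5000
5290 7000 7000 5000
5290 7153 7153 5000
5290 7264 7264 5000
5290 7409 7409 5000
5290 7409 7409 5290
5290 7472 7472 5290
5290 7531 7531 5290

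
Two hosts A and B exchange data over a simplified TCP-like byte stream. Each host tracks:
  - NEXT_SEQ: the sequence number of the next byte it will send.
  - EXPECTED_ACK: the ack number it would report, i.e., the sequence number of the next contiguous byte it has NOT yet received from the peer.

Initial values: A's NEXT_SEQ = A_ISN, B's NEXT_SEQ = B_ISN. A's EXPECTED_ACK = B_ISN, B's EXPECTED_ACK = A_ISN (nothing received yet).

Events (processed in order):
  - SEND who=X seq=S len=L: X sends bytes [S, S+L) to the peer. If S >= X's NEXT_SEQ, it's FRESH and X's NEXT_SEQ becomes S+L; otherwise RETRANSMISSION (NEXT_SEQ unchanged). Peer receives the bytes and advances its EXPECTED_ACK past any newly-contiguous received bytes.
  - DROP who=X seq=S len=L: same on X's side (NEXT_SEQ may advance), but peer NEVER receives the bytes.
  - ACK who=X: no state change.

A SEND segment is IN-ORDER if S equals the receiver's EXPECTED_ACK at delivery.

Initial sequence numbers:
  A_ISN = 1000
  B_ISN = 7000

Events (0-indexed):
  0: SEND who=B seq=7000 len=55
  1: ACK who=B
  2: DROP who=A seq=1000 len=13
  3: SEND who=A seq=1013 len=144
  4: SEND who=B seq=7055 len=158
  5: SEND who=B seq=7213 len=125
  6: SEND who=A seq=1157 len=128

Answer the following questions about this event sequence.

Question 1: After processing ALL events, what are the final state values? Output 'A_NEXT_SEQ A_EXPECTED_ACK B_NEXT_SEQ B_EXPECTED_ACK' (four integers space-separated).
Answer: 1285 7338 7338 1000

Derivation:
After event 0: A_seq=1000 A_ack=7055 B_seq=7055 B_ack=1000
After event 1: A_seq=1000 A_ack=7055 B_seq=7055 B_ack=1000
After event 2: A_seq=1013 A_ack=7055 B_seq=7055 B_ack=1000
After event 3: A_seq=1157 A_ack=7055 B_seq=7055 B_ack=1000
After event 4: A_seq=1157 A_ack=7213 B_seq=7213 B_ack=1000
After event 5: A_seq=1157 A_ack=7338 B_seq=7338 B_ack=1000
After event 6: A_seq=1285 A_ack=7338 B_seq=7338 B_ack=1000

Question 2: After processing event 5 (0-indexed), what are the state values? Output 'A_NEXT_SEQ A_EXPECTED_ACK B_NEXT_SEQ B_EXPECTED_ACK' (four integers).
After event 0: A_seq=1000 A_ack=7055 B_seq=7055 B_ack=1000
After event 1: A_seq=1000 A_ack=7055 B_seq=7055 B_ack=1000
After event 2: A_seq=1013 A_ack=7055 B_seq=7055 B_ack=1000
After event 3: A_seq=1157 A_ack=7055 B_seq=7055 B_ack=1000
After event 4: A_seq=1157 A_ack=7213 B_seq=7213 B_ack=1000
After event 5: A_seq=1157 A_ack=7338 B_seq=7338 B_ack=1000

1157 7338 7338 1000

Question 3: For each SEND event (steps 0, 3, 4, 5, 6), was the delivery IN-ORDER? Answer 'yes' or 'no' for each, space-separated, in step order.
Step 0: SEND seq=7000 -> in-order
Step 3: SEND seq=1013 -> out-of-order
Step 4: SEND seq=7055 -> in-order
Step 5: SEND seq=7213 -> in-order
Step 6: SEND seq=1157 -> out-of-order

Answer: yes no yes yes no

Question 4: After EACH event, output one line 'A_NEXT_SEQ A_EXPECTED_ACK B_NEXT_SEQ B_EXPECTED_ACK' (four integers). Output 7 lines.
1000 7055 7055 1000
1000 7055 7055 1000
1013 7055 7055 1000
1157 7055 7055 1000
1157 7213 7213 1000
1157 7338 7338 1000
1285 7338 7338 1000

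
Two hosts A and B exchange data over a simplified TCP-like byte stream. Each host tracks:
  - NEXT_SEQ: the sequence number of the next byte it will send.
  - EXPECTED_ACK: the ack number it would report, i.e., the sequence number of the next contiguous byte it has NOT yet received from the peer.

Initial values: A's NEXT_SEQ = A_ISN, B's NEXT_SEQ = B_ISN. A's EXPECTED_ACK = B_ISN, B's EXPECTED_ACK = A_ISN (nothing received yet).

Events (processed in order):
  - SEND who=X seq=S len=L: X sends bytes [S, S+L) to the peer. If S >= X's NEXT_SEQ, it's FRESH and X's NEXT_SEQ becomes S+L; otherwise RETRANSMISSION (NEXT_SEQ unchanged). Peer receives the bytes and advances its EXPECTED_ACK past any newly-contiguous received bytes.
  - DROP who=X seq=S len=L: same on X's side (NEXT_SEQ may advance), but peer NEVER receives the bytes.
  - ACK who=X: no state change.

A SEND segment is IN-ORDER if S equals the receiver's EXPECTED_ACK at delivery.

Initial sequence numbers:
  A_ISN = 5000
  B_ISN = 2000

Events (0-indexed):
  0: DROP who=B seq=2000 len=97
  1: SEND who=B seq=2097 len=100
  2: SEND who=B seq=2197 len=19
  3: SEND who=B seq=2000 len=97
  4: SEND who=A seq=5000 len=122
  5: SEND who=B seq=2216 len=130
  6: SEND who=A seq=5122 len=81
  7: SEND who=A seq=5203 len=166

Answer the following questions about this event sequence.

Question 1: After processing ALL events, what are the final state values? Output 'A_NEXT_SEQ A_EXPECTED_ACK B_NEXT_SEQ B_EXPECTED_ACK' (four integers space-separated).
After event 0: A_seq=5000 A_ack=2000 B_seq=2097 B_ack=5000
After event 1: A_seq=5000 A_ack=2000 B_seq=2197 B_ack=5000
After event 2: A_seq=5000 A_ack=2000 B_seq=2216 B_ack=5000
After event 3: A_seq=5000 A_ack=2216 B_seq=2216 B_ack=5000
After event 4: A_seq=5122 A_ack=2216 B_seq=2216 B_ack=5122
After event 5: A_seq=5122 A_ack=2346 B_seq=2346 B_ack=5122
After event 6: A_seq=5203 A_ack=2346 B_seq=2346 B_ack=5203
After event 7: A_seq=5369 A_ack=2346 B_seq=2346 B_ack=5369

Answer: 5369 2346 2346 5369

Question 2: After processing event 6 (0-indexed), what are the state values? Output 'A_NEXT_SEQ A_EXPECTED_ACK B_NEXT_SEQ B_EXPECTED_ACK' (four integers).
After event 0: A_seq=5000 A_ack=2000 B_seq=2097 B_ack=5000
After event 1: A_seq=5000 A_ack=2000 B_seq=2197 B_ack=5000
After event 2: A_seq=5000 A_ack=2000 B_seq=2216 B_ack=5000
After event 3: A_seq=5000 A_ack=2216 B_seq=2216 B_ack=5000
After event 4: A_seq=5122 A_ack=2216 B_seq=2216 B_ack=5122
After event 5: A_seq=5122 A_ack=2346 B_seq=2346 B_ack=5122
After event 6: A_seq=5203 A_ack=2346 B_seq=2346 B_ack=5203

5203 2346 2346 5203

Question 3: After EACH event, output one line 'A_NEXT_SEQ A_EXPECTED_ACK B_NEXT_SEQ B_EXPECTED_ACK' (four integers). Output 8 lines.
5000 2000 2097 5000
5000 2000 2197 5000
5000 2000 2216 5000
5000 2216 2216 5000
5122 2216 2216 5122
5122 2346 2346 5122
5203 2346 2346 5203
5369 2346 2346 5369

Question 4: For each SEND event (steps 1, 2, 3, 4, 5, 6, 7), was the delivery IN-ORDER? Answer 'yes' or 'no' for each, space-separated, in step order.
Answer: no no yes yes yes yes yes

Derivation:
Step 1: SEND seq=2097 -> out-of-order
Step 2: SEND seq=2197 -> out-of-order
Step 3: SEND seq=2000 -> in-order
Step 4: SEND seq=5000 -> in-order
Step 5: SEND seq=2216 -> in-order
Step 6: SEND seq=5122 -> in-order
Step 7: SEND seq=5203 -> in-order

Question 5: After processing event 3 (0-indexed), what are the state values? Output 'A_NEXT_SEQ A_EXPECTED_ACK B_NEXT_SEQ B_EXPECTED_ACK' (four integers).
After event 0: A_seq=5000 A_ack=2000 B_seq=2097 B_ack=5000
After event 1: A_seq=5000 A_ack=2000 B_seq=2197 B_ack=5000
After event 2: A_seq=5000 A_ack=2000 B_seq=2216 B_ack=5000
After event 3: A_seq=5000 A_ack=2216 B_seq=2216 B_ack=5000

5000 2216 2216 5000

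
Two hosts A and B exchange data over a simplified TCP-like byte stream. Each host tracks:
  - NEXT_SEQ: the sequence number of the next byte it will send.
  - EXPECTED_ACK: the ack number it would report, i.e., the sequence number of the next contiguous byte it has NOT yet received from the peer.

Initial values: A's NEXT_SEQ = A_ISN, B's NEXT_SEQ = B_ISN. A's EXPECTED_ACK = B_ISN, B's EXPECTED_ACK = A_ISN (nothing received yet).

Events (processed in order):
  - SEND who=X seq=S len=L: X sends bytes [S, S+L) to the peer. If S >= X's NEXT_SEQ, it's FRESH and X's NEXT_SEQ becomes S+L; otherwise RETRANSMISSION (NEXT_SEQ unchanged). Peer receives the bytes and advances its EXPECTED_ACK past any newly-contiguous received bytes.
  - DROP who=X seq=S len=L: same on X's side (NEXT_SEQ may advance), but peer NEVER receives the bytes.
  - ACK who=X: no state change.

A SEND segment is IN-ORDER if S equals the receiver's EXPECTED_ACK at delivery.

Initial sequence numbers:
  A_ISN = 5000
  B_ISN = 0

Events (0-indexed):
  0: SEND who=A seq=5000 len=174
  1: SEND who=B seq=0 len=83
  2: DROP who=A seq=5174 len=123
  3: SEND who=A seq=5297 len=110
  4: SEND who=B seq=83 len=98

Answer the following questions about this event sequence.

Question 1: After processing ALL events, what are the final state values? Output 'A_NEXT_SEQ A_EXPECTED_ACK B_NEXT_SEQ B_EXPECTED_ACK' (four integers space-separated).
After event 0: A_seq=5174 A_ack=0 B_seq=0 B_ack=5174
After event 1: A_seq=5174 A_ack=83 B_seq=83 B_ack=5174
After event 2: A_seq=5297 A_ack=83 B_seq=83 B_ack=5174
After event 3: A_seq=5407 A_ack=83 B_seq=83 B_ack=5174
After event 4: A_seq=5407 A_ack=181 B_seq=181 B_ack=5174

Answer: 5407 181 181 5174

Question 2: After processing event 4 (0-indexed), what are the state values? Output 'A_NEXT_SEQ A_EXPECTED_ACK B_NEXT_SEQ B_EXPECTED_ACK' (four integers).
After event 0: A_seq=5174 A_ack=0 B_seq=0 B_ack=5174
After event 1: A_seq=5174 A_ack=83 B_seq=83 B_ack=5174
After event 2: A_seq=5297 A_ack=83 B_seq=83 B_ack=5174
After event 3: A_seq=5407 A_ack=83 B_seq=83 B_ack=5174
After event 4: A_seq=5407 A_ack=181 B_seq=181 B_ack=5174

5407 181 181 5174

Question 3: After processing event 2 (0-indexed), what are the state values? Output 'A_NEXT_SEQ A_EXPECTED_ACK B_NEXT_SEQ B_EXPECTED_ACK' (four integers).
After event 0: A_seq=5174 A_ack=0 B_seq=0 B_ack=5174
After event 1: A_seq=5174 A_ack=83 B_seq=83 B_ack=5174
After event 2: A_seq=5297 A_ack=83 B_seq=83 B_ack=5174

5297 83 83 5174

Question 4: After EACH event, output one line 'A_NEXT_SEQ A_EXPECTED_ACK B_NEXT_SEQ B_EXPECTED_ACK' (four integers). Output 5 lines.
5174 0 0 5174
5174 83 83 5174
5297 83 83 5174
5407 83 83 5174
5407 181 181 5174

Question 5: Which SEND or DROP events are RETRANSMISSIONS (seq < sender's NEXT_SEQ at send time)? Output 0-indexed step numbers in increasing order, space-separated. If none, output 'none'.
Answer: none

Derivation:
Step 0: SEND seq=5000 -> fresh
Step 1: SEND seq=0 -> fresh
Step 2: DROP seq=5174 -> fresh
Step 3: SEND seq=5297 -> fresh
Step 4: SEND seq=83 -> fresh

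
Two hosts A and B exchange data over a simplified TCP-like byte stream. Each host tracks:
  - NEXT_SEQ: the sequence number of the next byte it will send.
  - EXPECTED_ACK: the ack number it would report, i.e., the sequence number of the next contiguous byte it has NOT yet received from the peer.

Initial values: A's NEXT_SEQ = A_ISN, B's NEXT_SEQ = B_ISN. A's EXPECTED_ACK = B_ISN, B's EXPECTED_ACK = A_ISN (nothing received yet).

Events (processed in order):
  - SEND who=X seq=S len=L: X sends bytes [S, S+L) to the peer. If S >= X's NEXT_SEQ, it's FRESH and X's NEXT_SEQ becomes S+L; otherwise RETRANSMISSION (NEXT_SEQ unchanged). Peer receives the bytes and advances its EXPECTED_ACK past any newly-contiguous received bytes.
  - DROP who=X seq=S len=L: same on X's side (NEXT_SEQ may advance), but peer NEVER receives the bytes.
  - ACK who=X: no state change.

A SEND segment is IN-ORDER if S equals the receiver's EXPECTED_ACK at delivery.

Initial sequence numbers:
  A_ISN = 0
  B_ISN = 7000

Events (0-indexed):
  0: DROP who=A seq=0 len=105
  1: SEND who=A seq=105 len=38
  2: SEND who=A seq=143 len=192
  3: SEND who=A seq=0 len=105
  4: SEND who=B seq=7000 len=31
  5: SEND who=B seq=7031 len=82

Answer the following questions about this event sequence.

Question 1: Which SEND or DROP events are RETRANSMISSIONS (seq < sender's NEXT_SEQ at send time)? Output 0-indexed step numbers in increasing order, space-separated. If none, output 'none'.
Step 0: DROP seq=0 -> fresh
Step 1: SEND seq=105 -> fresh
Step 2: SEND seq=143 -> fresh
Step 3: SEND seq=0 -> retransmit
Step 4: SEND seq=7000 -> fresh
Step 5: SEND seq=7031 -> fresh

Answer: 3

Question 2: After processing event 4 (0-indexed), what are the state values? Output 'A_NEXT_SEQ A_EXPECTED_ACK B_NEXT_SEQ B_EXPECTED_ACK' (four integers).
After event 0: A_seq=105 A_ack=7000 B_seq=7000 B_ack=0
After event 1: A_seq=143 A_ack=7000 B_seq=7000 B_ack=0
After event 2: A_seq=335 A_ack=7000 B_seq=7000 B_ack=0
After event 3: A_seq=335 A_ack=7000 B_seq=7000 B_ack=335
After event 4: A_seq=335 A_ack=7031 B_seq=7031 B_ack=335

335 7031 7031 335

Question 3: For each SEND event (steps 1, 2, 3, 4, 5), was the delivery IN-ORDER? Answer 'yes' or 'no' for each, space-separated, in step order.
Step 1: SEND seq=105 -> out-of-order
Step 2: SEND seq=143 -> out-of-order
Step 3: SEND seq=0 -> in-order
Step 4: SEND seq=7000 -> in-order
Step 5: SEND seq=7031 -> in-order

Answer: no no yes yes yes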